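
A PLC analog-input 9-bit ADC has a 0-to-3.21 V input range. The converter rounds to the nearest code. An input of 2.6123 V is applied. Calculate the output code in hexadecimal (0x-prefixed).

code 0x1A1 (decimal 417)

Full-scale span = 3.21 V; LSB = 3.21/2^9 = 6.270 mV.
(2.6123 − 0) / 0.00626953 = 416.666 LSBs.
So the output code is 417.
In hexadecimal (0x-prefixed): 0x1A1.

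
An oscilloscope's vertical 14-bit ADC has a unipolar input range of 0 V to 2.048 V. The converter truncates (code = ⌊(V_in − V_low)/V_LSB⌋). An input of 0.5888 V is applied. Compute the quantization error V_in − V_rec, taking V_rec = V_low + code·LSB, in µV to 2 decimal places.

50.00 µV

LSB = 2.048/2^14 = 125.00 µV.
Scaled input = 4710.4000 LSBs, so code = 4710.
Code 4710 maps back to 0 + 4710×0.000125 V = 0.58875 V.
V_in − V_rec = 5e-05 V = 50.00 µV.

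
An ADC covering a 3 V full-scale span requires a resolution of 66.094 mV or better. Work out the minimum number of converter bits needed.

6 bits

Number of steps required ≥ 3 V / 66.094 mV = 45.39.
Need 2^N ≥ 45.39; 2^5 = 32, 2^6 = 64.
Minimum N = 6.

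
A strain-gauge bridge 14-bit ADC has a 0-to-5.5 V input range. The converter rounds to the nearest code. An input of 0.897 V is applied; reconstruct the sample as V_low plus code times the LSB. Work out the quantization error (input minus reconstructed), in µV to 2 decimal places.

27.34 µV

LSB = 5.5/2^14 = 335.69 µV.
(0.897 − 0)/0.000335693 = 2672.0815; round gives code 2672.
Reconstructed: 0.89697266 V.
Error = 0.897 − 0.89697266 = 2.73438e-05 V = 27.34 µV.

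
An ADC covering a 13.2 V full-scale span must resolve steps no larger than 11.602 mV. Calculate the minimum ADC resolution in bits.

Number of steps required ≥ 13.2 V / 11.602 mV = 1137.73.
Need 2^N ≥ 1137.73; 2^10 = 1024, 2^11 = 2048.
Minimum N = 11.

11 bits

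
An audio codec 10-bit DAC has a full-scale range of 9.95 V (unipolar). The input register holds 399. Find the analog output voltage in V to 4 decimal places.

LSB = 9.95 V / 2^10 = 9.717 mV.
V_out = 0 + 399 × 0.0097168 V = 3.877 V.

3.8770 V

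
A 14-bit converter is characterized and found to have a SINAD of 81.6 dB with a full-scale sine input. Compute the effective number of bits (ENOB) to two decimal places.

ENOB = (SINAD − 1.76) / 6.02 = (81.6 − 1.76)/6.02 = 13.262.

13.26 bits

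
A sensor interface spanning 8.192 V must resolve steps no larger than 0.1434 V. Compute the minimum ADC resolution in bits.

Number of steps required ≥ 8.192 V / 0.1434 V = 57.13.
Need 2^N ≥ 57.13; 2^5 = 32, 2^6 = 64.
Minimum N = 6.

6 bits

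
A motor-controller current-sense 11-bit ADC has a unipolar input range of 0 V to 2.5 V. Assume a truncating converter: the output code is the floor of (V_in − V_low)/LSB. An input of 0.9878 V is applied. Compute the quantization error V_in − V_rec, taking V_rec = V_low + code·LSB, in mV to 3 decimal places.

LSB = 2.5/2^11 = 1.221 mV.
(0.9878 − 0)/0.0012207 = 809.2058; ⌊·⌋ gives code 809.
Reconstructed: 0.98754883 V.
Error = 0.9878 − 0.98754883 = 0.000251172 V = 0.251 mV.

0.251 mV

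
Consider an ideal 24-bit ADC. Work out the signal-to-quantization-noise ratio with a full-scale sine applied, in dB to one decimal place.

146.2 dB

SNR ≈ 6.02·N + 1.76 dB = 6.02·24 + 1.76 = 146.24 dB.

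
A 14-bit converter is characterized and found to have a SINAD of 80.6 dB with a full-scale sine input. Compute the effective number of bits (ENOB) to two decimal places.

13.10 bits

ENOB = (SINAD − 1.76) / 6.02 = (80.6 − 1.76)/6.02 = 13.096.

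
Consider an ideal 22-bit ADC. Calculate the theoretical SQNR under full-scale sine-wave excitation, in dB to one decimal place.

134.2 dB

SNR ≈ 6.02·N + 1.76 dB = 6.02·22 + 1.76 = 134.20 dB.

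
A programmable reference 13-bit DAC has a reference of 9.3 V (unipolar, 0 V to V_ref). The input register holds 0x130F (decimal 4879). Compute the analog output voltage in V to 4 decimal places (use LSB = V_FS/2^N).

LSB = 9.3 V / 2^13 = 1.135 mV.
Code 0x130F = 4879 decimal.
V_out = 0 + 4879 × 0.00113525 V = 5.5389 V.

5.5389 V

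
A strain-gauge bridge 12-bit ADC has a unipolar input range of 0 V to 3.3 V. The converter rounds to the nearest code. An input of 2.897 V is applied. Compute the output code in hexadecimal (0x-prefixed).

code 0xE0C (decimal 3596)

Full-scale span = 3.3 V; LSB = 3.3/2^12 = 0.806 mV.
(2.897 − 0) / 0.000805664 = 3595.792 LSBs.
Round → code 3596.
In hexadecimal (0x-prefixed): 0xE0C.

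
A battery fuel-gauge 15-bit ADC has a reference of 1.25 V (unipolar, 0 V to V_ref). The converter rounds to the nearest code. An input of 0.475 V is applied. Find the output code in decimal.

code 12452

Full-scale span = 1.25 V; LSB = 1.25/2^15 = 38.15 µV.
(V_in − V_low)/LSB = (0.475 − 0) / 3.8147e-05 = 12451.840.
Round → code 12452.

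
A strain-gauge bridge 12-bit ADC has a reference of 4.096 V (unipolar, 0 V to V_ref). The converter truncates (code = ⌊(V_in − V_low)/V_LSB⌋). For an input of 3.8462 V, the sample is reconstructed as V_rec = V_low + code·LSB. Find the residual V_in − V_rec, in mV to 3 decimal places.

One LSB is 4.096 V / 4096 = 1.000 mV.
Scaled input = 3846.2000 LSBs, so code = 3846.
Reconstructed: 3.846 V.
Error = 3.8462 − 3.846 = 0.0002 V = 0.200 mV.

0.200 mV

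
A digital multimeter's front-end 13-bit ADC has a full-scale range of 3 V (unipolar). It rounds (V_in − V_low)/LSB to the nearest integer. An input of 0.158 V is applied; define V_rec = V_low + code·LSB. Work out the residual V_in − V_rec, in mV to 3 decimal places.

0.163 mV

Step size: 3 V ÷ 2^13 = 366.21 µV.
(V_in − V_low)/LSB = (0.158 − 0)/0.000366211 = 431.4453 → code 431 (round).
Reconstructed: 0.15783691 V.
Error = 0.158 − 0.15783691 = 0.000163086 V = 0.163 mV.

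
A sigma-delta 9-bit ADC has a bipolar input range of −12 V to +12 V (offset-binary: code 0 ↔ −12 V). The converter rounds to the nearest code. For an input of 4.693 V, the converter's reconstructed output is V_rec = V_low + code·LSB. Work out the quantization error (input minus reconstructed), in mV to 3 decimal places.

5.500 mV

LSB = 24/2^9 = 46.875 mV.
Scaled input = 356.1173 LSBs, so code = 356.
V_rec = (−12) + 356·0.046875 = 4.6875 V.
Difference: 0.0055 V → 5.500 mV.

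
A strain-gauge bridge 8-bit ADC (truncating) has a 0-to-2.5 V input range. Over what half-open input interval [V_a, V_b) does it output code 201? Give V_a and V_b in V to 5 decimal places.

LSB = 2.5/2^8 = 9.766 mV.
V_a = V_low + 201·LSB = 1.96289 V; V_b = V_low + 202·LSB = 1.97266 V.

[1.96289 V, 1.97266 V)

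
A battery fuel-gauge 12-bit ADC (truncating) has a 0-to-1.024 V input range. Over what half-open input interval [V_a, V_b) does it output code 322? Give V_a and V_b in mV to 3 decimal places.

LSB = 1.024/2^12 = 250.00 µV.
V_a = V_low + 322·LSB = 0.0805 V; V_b = V_low + 323·LSB = 0.08075 V.

[80.500 mV, 80.750 mV)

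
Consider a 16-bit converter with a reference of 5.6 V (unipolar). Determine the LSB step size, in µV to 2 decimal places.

85.45 µV

Full-scale span = 5.6 V.
LSB = 5.6 / 2^16 = 5.6 / 65536 = 8.54492e-05 V = 85.45 µV.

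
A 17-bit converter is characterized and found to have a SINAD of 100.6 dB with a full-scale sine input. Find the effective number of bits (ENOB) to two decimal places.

ENOB = (SINAD − 1.76) / 6.02 = (100.6 − 1.76)/6.02 = 16.419.

16.42 bits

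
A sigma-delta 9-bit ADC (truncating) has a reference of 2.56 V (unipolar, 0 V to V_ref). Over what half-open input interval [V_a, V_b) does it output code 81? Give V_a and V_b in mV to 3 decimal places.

[405.000 mV, 410.000 mV)

LSB = 2.56/2^9 = 5.000 mV.
V_a = V_low + 81·LSB = 0.405 V; V_b = V_low + 82·LSB = 0.41 V.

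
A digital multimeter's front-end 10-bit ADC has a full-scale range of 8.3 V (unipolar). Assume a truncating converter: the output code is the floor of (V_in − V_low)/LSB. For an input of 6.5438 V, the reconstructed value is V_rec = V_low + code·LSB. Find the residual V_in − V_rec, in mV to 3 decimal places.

2.687 mV

One LSB is 8.3 V / 1024 = 8.105 mV.
(6.5438 − 0)/0.00810547 = 807.3315; ⌊·⌋ gives code 807.
Code 807 maps back to 0 + 807×0.00810547 V = 6.5411133 V.
Error = 6.5438 − 6.5411133 = 0.00268672 V = 2.687 mV.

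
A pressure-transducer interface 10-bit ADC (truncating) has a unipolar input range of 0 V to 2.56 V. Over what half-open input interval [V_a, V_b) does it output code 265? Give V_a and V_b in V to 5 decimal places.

LSB = 2.56/2^10 = 2.500 mV.
V_a = V_low + 265·LSB = 0.6625 V; V_b = V_low + 266·LSB = 0.665 V.

[0.66250 V, 0.66500 V)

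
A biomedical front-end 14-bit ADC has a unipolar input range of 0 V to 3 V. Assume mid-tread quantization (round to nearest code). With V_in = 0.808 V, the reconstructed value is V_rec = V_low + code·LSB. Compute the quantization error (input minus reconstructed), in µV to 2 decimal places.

Step size: 3 V ÷ 2^14 = 183.11 µV.
Scaled input = 4412.7573 LSBs, so code = 4413.
Code 4413 maps back to 0 + 4413×0.000183105 V = 0.80804443 V.
V_in − V_rec = -4.44336e-05 V = -44.43 µV.

-44.43 µV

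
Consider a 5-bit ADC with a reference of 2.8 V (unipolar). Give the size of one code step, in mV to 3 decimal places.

87.500 mV

Full-scale span = 2.8 V.
LSB = 2.8 / 2^5 = 2.8 / 32 = 0.0875 V = 87.500 mV.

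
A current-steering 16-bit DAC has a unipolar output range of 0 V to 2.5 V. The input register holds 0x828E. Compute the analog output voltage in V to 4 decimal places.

LSB = 2.5 V / 2^16 = 38.15 µV.
Code 0x828E = 33422 decimal.
V_out = 0 + 33422 × 3.8147e-05 V = 1.27495 V.

1.2749 V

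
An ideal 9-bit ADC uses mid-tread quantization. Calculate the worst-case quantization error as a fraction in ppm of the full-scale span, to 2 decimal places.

Rounding → worst-case error = ½ LSB = V_FS/2^10, so 1e+06/1024 = 976.562 ppm of full scale.

976.56 ppm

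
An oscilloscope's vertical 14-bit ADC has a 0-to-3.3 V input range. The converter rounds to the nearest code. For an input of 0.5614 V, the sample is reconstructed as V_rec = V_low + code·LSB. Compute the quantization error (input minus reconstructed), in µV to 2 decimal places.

53.56 µV

One LSB is 3.3 V / 16384 = 201.42 µV.
Scaled input = 2787.2659 LSBs, so code = 2787.
Reconstructed: 0.56134644 V.
Error = 0.5614 − 0.56134644 = 5.35645e-05 V = 53.56 µV.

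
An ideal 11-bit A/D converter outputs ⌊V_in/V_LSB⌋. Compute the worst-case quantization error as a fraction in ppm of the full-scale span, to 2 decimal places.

488.28 ppm

Truncating → worst-case error = 1 LSB = V_FS/2^11, so 1e+06/2048 = 488.281 ppm of full scale.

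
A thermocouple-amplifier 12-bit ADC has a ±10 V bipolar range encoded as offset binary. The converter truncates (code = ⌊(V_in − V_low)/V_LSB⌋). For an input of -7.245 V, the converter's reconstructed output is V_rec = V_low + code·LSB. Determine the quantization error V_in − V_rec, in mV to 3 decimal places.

LSB = 20/2^12 = 4.883 mV.
Scaled input = 564.2240 LSBs, so code = 564.
V_rec = (−10) + 564·0.00488281 = -7.2460938 V.
Difference: 0.00109375 V → 1.094 mV.

1.094 mV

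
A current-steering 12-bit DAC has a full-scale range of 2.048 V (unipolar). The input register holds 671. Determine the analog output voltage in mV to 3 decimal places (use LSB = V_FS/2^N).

LSB = 2.048 V / 2^12 = 0.500 mV.
V_out = 0 + 671 × 0.0005 V = 0.3355 V.
= 335.500 mV.

335.500 mV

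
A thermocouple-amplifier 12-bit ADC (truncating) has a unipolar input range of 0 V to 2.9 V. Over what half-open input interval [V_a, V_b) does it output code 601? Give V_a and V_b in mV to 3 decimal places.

[425.513 mV, 426.221 mV)

LSB = 2.9/2^12 = 0.708 mV.
V_a = V_low + 601·LSB = 0.425513 V; V_b = V_low + 602·LSB = 0.426221 V.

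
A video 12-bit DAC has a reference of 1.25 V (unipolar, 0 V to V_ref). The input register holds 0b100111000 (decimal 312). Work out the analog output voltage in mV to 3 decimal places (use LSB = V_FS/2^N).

LSB = 1.25 V / 2^12 = 305.18 µV.
Code 0b100111000 = 312 decimal.
V_out = 0 + 312 × 0.000305176 V = 0.0952148 V.
= 95.215 mV.

95.215 mV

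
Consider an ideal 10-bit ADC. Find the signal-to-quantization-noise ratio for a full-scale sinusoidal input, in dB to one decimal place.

62.0 dB

SNR ≈ 6.02·N + 1.76 dB = 6.02·10 + 1.76 = 61.96 dB.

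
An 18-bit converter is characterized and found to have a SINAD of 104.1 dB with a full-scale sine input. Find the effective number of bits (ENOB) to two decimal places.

17.00 bits

ENOB = (SINAD − 1.76) / 6.02 = (104.1 − 1.76)/6.02 = 17.000.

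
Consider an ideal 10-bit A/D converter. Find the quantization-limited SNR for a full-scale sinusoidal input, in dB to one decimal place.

SNR ≈ 6.02·N + 1.76 dB = 6.02·10 + 1.76 = 61.96 dB.

62.0 dB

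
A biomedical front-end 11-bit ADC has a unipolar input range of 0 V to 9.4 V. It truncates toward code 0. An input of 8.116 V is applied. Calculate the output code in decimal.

With 2048 levels over 9.4 V, one step is 4.590 mV.
(V_in − V_low)/LSB = (8.116 − 0) / 0.00458984 = 1768.252.
So the output code is 1768.

code 1768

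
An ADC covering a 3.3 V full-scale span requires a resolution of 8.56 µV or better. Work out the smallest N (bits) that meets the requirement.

Number of steps required ≥ 3.3 V / 8.56 µV = 385514.02.
Need 2^N ≥ 385514.02; 2^18 = 262144, 2^19 = 524288.
Minimum N = 19.

19 bits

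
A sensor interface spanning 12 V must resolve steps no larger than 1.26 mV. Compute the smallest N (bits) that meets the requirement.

Number of steps required ≥ 12 V / 1.26 mV = 9523.81.
Need 2^N ≥ 9523.81; 2^13 = 8192, 2^14 = 16384.
Minimum N = 14.

14 bits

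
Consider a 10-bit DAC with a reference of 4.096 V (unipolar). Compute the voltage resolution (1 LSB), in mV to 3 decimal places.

Full-scale span = 4.096 V.
LSB = 4.096 / 2^10 = 4.096 / 1024 = 0.004 V = 4.000 mV.

4.000 mV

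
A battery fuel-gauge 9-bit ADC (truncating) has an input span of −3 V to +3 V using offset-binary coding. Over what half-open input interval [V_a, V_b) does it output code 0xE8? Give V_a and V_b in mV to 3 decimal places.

[-281.250 mV, -269.531 mV)

LSB = 6/2^9 = 11.719 mV.
Code 0xE8 = 232 decimal.
V_a = V_low + 232·LSB = -0.28125 V; V_b = V_low + 233·LSB = -0.269531 V.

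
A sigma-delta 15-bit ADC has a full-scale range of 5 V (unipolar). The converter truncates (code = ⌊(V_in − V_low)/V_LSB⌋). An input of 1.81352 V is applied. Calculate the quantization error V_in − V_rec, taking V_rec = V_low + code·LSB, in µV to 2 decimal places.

LSB = 5/2^15 = 152.59 µV.
(1.81352 − 0)/0.000152588 = 11885.0847; ⌊·⌋ gives code 11885.
Code 11885 maps back to 0 + 11885×0.000152588 V = 1.8135071 V.
Error = 1.81352 − 1.8135071 = 1.29199e-05 V = 12.92 µV.

12.92 µV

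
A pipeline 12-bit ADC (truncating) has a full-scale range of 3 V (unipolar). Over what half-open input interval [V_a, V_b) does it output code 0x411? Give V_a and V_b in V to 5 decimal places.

LSB = 3/2^12 = 0.732 mV.
Code 0x411 = 1041 decimal.
V_a = V_low + 1041·LSB = 0.762451 V; V_b = V_low + 1042·LSB = 0.763184 V.

[0.76245 V, 0.76318 V)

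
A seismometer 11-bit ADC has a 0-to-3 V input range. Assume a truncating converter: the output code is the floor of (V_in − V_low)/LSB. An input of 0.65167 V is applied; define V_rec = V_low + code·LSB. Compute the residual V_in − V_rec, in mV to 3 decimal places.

Step size: 3 V ÷ 2^11 = 1.465 mV.
(0.65167 − 0)/0.00146484 = 444.8734; ⌊·⌋ gives code 444.
Code 444 maps back to 0 + 444×0.00146484 V = 0.65039062 V.
V_in − V_rec = 0.00127937 V = 1.279 mV.

1.279 mV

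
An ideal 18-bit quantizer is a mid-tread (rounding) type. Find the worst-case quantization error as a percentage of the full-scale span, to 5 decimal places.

Rounding → worst-case error = ½ LSB = V_FS/2^19, so 100/524288 = 0.000190735 % of full scale.

0.00019 %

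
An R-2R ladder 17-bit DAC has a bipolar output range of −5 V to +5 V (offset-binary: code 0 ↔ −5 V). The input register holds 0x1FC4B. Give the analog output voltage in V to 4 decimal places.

LSB = 10 V / 2^17 = 76.29 µV.
Code 0x1FC4B = 130123 decimal.
V_out = (−5) + 130123 × 7.62939e-05 V = 4.9276 V.

4.9276 V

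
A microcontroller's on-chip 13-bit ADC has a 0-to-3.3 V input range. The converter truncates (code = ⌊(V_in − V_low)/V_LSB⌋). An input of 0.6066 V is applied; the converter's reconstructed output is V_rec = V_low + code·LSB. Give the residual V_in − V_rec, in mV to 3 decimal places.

Step size: 3.3 V ÷ 2^13 = 402.83 µV.
(0.6066 − 0)/0.000402832 = 1505.8385; ⌊·⌋ gives code 1505.
Reconstructed: 0.60626221 V.
Error = 0.6066 − 0.60626221 = 0.000337793 V = 0.338 mV.

0.338 mV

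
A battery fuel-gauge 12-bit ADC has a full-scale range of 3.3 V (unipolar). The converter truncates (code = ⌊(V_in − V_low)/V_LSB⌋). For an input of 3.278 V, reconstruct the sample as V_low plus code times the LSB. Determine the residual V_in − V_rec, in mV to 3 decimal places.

0.559 mV

Step size: 3.3 V ÷ 2^12 = 0.806 mV.
(V_in − V_low)/LSB = (3.278 − 0)/0.000805664 = 4068.6933 → code 4068 (floor).
V_rec = 0 + 4068·0.000805664 = 3.2774414 V.
V_in − V_rec = 0.000558594 V = 0.559 mV.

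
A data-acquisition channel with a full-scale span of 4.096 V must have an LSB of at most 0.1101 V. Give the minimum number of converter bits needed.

Number of steps required ≥ 4.096 V / 0.1101 V = 37.20.
Need 2^N ≥ 37.20; 2^5 = 32, 2^6 = 64.
Minimum N = 6.

6 bits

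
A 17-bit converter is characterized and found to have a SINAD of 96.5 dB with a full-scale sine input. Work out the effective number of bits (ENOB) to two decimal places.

ENOB = (SINAD − 1.76) / 6.02 = (96.5 − 1.76)/6.02 = 15.738.

15.74 bits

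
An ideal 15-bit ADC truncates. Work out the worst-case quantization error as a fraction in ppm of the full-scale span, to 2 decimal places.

30.52 ppm

Truncating → worst-case error = 1 LSB = V_FS/2^15, so 1e+06/32768 = 30.5176 ppm of full scale.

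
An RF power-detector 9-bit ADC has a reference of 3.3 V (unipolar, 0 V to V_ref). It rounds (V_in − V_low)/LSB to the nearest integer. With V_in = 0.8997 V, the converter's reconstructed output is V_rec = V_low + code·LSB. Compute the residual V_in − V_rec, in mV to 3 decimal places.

-2.644 mV

One LSB is 3.3 V / 512 = 6.445 mV.
(V_in − V_low)/LSB = (0.8997 − 0)/0.00644531 = 139.5898 → code 140 (round).
Reconstructed: 0.90234375 V.
Error = 0.8997 − 0.90234375 = -0.00264375 V = -2.644 mV.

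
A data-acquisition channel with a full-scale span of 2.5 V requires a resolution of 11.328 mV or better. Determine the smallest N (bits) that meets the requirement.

8 bits

Number of steps required ≥ 2.5 V / 11.328 mV = 220.69.
Need 2^N ≥ 220.69; 2^7 = 128, 2^8 = 256.
Minimum N = 8.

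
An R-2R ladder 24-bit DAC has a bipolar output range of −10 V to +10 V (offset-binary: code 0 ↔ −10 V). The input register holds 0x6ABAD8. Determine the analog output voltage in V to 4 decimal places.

LSB = 20 V / 2^24 = 1.19 µV.
Code 0x6ABAD8 = 6994648 decimal.
V_out = (−10) + 6994648 × 1.19209e-06 V = -1.66173 V.

-1.6617 V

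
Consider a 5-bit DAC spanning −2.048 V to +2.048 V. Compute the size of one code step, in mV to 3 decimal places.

128.000 mV

Full-scale span = 4.096 V.
LSB = 4.096 / 2^5 = 4.096 / 32 = 0.128 V = 128.000 mV.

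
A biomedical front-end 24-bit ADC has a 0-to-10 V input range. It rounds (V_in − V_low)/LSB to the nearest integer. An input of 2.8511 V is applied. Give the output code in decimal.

Full-scale span = 10 V; LSB = 10/2^24 = 0.60 µV.
Input sits at 4783352.054 steps above V_low.
Round → code 4783352.

code 4783352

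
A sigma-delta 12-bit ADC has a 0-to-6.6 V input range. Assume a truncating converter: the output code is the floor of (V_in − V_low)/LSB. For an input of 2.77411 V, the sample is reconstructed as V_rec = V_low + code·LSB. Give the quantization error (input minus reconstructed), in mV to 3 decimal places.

LSB = 6.6/2^12 = 1.611 mV.
(V_in − V_low)/LSB = (2.77411 − 0)/0.00161133 = 1721.6295 → code 1721 (floor).
Reconstructed: 2.7730957 V.
Error = 2.77411 − 2.7730957 = 0.0010143 V = 1.014 mV.

1.014 mV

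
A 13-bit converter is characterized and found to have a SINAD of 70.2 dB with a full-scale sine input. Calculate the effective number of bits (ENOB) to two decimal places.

ENOB = (SINAD − 1.76) / 6.02 = (70.2 − 1.76)/6.02 = 11.369.

11.37 bits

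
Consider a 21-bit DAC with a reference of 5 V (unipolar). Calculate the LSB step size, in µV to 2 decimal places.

Full-scale span = 5 V.
LSB = 5 / 2^21 = 5 / 2097152 = 2.38419e-06 V = 2.38 µV.

2.38 µV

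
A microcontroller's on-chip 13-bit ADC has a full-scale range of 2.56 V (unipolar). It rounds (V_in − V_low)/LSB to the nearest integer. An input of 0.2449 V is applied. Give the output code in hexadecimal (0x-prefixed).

code 0x310 (decimal 784)

LSB = 2.56 V / 8192 = 312.50 µV.
Input sits at 783.680 steps above V_low.
So the output code is 784.
In hexadecimal (0x-prefixed): 0x310.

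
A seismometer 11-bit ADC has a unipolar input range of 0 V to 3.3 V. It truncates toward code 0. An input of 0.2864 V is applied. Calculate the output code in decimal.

code 177

LSB = 3.3 V / 2048 = 1.611 mV.
Input sits at 177.742 steps above V_low.
⌊·⌋(177.742) = 177.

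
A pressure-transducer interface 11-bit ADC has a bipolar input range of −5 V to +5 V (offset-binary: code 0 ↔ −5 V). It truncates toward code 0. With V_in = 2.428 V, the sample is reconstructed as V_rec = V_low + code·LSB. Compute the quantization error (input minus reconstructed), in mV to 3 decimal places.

One LSB is 10 V / 2048 = 4.883 mV.
Scaled input = 1521.2544 LSBs, so code = 1521.
Reconstructed: 2.4267578 V.
Error = 2.428 − 2.4267578 = 0.00124219 V = 1.242 mV.

1.242 mV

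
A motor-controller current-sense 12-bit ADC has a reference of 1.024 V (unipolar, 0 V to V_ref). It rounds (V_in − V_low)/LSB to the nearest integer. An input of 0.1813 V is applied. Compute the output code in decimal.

code 725

LSB = 1.024 V / 4096 = 250.00 µV.
(V_in − V_low)/LSB = (0.1813 − 0) / 0.00025 = 725.200.
So the output code is 725.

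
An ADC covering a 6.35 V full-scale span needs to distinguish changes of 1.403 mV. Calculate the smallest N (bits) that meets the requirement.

13 bits

Number of steps required ≥ 6.35 V / 1.403 mV = 4526.02.
Need 2^N ≥ 4526.02; 2^12 = 4096, 2^13 = 8192.
Minimum N = 13.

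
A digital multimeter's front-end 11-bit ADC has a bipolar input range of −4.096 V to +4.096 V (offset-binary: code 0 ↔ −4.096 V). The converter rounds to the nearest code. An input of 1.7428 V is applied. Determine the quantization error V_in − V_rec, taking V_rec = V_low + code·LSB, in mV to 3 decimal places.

Step size: 8.192 V ÷ 2^11 = 4.000 mV.
(1.7428 − (−4.096))/0.004 = 1459.7000; round gives code 1460.
Reconstructed: 1.744 V.
Difference: -0.0012 V → -1.200 mV.

-1.200 mV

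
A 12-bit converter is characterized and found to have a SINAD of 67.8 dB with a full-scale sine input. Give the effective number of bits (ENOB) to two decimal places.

ENOB = (SINAD − 1.76) / 6.02 = (67.8 − 1.76)/6.02 = 10.970.

10.97 bits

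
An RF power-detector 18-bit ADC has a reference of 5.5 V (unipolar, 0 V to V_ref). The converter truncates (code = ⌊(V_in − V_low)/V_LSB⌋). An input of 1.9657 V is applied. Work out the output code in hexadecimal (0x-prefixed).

Full-scale span = 5.5 V; LSB = 5.5/2^18 = 20.98 µV.
(1.9657 − 0) / 2.09808e-05 = 93690.266 LSBs.
⌊·⌋(93690.266) = 93690.
In hexadecimal (0x-prefixed): 0x16DFA.

code 0x16DFA (decimal 93690)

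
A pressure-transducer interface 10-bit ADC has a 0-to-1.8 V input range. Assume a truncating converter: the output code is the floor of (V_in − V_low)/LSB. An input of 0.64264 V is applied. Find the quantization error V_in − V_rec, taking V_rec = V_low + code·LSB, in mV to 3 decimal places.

1.038 mV

Step size: 1.8 V ÷ 2^10 = 1.758 mV.
Scaled input = 365.5908 LSBs, so code = 365.
Reconstructed: 0.64160156 V.
Error = 0.64264 − 0.64160156 = 0.00103844 V = 1.038 mV.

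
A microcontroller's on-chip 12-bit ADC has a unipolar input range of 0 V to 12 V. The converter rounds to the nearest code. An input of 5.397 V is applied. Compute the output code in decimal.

With 4096 levels over 12 V, one step is 2.930 mV.
(V_in − V_low)/LSB = (5.397 − 0) / 0.00292969 = 1842.176.
round(1842.176) = 1842.

code 1842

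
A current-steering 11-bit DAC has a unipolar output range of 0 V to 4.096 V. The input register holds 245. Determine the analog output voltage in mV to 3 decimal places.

490.000 mV

LSB = 4.096 V / 2^11 = 2.000 mV.
V_out = 0 + 245 × 0.002 V = 0.49 V.
= 490.000 mV.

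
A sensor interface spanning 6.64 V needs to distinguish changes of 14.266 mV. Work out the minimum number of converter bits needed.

Number of steps required ≥ 6.64 V / 14.266 mV = 465.44.
Need 2^N ≥ 465.44; 2^8 = 256, 2^9 = 512.
Minimum N = 9.

9 bits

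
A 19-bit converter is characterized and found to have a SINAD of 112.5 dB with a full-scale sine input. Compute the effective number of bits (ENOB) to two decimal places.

18.40 bits

ENOB = (SINAD − 1.76) / 6.02 = (112.5 − 1.76)/6.02 = 18.395.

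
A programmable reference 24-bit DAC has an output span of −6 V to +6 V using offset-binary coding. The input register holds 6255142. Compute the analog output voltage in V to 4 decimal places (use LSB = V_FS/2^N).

LSB = 12 V / 2^24 = 0.72 µV.
V_out = (−6) + 6255142 × 7.15256e-07 V = -1.52597 V.

-1.5260 V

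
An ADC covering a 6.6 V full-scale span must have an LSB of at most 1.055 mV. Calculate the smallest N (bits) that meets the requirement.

13 bits

Number of steps required ≥ 6.6 V / 1.055 mV = 6255.92.
Need 2^N ≥ 6255.92; 2^12 = 4096, 2^13 = 8192.
Minimum N = 13.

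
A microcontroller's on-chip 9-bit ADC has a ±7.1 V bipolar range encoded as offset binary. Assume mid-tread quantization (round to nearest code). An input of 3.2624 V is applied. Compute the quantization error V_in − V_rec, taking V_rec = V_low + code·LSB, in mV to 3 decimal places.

-10.256 mV

One LSB is 14.2 V / 512 = 27.734 mV.
(V_in − V_low)/LSB = (3.2624 − (−7.1))/0.0277344 = 373.6302 → code 374 (round).
Reconstructed: 3.2726562 V.
V_in − V_rec = -0.0102562 V = -10.256 mV.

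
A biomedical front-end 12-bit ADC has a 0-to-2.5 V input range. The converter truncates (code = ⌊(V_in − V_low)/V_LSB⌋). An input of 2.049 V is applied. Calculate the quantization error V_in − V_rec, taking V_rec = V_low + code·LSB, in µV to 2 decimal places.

Step size: 2.5 V ÷ 2^12 = 0.610 mV.
Scaled input = 3357.0816 LSBs, so code = 3357.
Reconstructed: 2.0489502 V.
Error = 2.049 − 2.0489502 = 4.98047e-05 V = 49.80 µV.

49.80 µV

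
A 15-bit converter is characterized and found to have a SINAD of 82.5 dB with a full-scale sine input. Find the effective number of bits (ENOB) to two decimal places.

ENOB = (SINAD − 1.76) / 6.02 = (82.5 − 1.76)/6.02 = 13.412.

13.41 bits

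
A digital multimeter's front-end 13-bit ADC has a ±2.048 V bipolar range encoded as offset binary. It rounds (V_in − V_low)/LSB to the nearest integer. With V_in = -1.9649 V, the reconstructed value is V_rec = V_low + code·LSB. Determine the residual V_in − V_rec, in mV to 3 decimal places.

Step size: 4.096 V ÷ 2^13 = 0.500 mV.
(-1.9649 − (−2.048))/0.0005 = 166.2000; round gives code 166.
Code 166 maps back to (−2.048) + 166×0.0005 V = -1.965 V.
Error = -1.9649 − (−1.965) = 0.0001 V = 0.100 mV.

0.100 mV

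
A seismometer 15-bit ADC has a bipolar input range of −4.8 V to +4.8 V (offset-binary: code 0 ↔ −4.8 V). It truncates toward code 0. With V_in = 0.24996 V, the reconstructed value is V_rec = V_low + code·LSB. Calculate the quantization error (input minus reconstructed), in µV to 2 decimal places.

57.66 µV

Step size: 9.6 V ÷ 2^15 = 292.97 µV.
(V_in − V_low)/LSB = (0.24996 − (−4.8))/0.000292969 = 17237.1968 → code 17237 (floor).
Code 17237 maps back to (−4.8) + 17237×0.000292969 V = 0.24990234 V.
Error = 0.24996 − 0.24990234 = 5.76563e-05 V = 57.66 µV.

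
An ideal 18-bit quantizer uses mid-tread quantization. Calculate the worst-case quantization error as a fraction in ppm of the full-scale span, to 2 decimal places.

1.91 ppm

Rounding → worst-case error = ½ LSB = V_FS/2^19, so 1e+06/524288 = 1.90735 ppm of full scale.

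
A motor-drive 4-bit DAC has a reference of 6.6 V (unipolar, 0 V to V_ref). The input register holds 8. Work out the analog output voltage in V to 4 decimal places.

LSB = 6.6 V / 2^4 = 412.500 mV.
V_out = 0 + 8 × 0.4125 V = 3.3 V.

3.3000 V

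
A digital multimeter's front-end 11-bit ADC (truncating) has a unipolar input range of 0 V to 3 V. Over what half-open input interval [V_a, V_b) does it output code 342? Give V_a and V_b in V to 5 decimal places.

[0.50098 V, 0.50244 V)

LSB = 3/2^11 = 1.465 mV.
V_a = V_low + 342·LSB = 0.500977 V; V_b = V_low + 343·LSB = 0.502441 V.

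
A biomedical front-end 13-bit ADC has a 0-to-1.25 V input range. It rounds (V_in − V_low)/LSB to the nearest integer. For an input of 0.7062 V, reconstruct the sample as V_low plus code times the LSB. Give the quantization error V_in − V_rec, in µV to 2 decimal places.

23.24 µV

Step size: 1.25 V ÷ 2^13 = 152.59 µV.
Scaled input = 4628.1523 LSBs, so code = 4628.
Code 4628 maps back to 0 + 4628×0.000152588 V = 0.70617676 V.
Error = 0.7062 − 0.70617676 = 2.32422e-05 V = 23.24 µV.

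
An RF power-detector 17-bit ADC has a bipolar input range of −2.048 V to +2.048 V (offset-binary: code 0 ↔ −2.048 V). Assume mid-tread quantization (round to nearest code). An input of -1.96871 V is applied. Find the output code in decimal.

code 2537

With 131072 levels over 4.096 V, one step is 31.25 µV.
(V_in − V_low)/LSB = (-1.96871 − (−2.048)) / 3.125e-05 = 2537.280.
So the output code is 2537.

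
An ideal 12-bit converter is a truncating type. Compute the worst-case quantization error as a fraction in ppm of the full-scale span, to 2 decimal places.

244.14 ppm

Truncating → worst-case error = 1 LSB = V_FS/2^12, so 1e+06/4096 = 244.141 ppm of full scale.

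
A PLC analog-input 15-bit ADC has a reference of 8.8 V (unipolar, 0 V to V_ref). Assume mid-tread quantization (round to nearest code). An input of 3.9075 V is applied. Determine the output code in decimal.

LSB = 8.8 V / 32768 = 268.55 µV.
Input sits at 14550.109 steps above V_low.
round(14550.109) = 14550.

code 14550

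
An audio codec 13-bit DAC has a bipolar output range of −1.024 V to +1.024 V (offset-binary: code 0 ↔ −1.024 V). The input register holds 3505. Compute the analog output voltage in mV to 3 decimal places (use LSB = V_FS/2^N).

-147.750 mV

LSB = 2.048 V / 2^13 = 250.00 µV.
V_out = (−1.024) + 3505 × 0.00025 V = -0.14775 V.
= -147.750 mV.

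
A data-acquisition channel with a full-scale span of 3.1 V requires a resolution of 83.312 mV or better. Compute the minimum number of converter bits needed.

Number of steps required ≥ 3.1 V / 83.312 mV = 37.21.
Need 2^N ≥ 37.21; 2^5 = 32, 2^6 = 64.
Minimum N = 6.

6 bits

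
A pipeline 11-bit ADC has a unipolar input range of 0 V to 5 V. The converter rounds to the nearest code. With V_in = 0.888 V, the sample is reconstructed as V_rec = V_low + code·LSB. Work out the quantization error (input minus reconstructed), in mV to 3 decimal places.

-0.672 mV

LSB = 5/2^11 = 2.441 mV.
Scaled input = 363.7248 LSBs, so code = 364.
Reconstructed: 0.88867188 V.
Error = 0.888 − 0.88867188 = -0.000671875 V = -0.672 mV.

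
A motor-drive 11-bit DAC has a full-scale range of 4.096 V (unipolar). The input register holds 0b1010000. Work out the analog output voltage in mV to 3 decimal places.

160.000 mV

LSB = 4.096 V / 2^11 = 2.000 mV.
Code 0b1010000 = 80 decimal.
V_out = 0 + 80 × 0.002 V = 0.16 V.
= 160.000 mV.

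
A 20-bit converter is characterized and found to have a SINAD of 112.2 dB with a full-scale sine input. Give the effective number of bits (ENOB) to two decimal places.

18.35 bits

ENOB = (SINAD − 1.76) / 6.02 = (112.2 − 1.76)/6.02 = 18.346.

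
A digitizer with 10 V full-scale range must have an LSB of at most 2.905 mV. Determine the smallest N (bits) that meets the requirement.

12 bits

Number of steps required ≥ 10 V / 2.905 mV = 3442.34.
Need 2^N ≥ 3442.34; 2^11 = 2048, 2^12 = 4096.
Minimum N = 12.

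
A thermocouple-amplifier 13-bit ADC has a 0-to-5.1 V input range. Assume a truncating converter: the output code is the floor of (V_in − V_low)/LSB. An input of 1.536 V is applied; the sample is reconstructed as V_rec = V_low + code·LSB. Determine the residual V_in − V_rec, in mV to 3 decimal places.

LSB = 5.1/2^13 = 0.623 mV.
(1.536 − 0)/0.000622559 = 2467.2376; ⌊·⌋ gives code 2467.
V_rec = 0 + 2467·0.000622559 = 1.5358521 V.
Error = 1.536 − 1.5358521 = 0.000147949 V = 0.148 mV.

0.148 mV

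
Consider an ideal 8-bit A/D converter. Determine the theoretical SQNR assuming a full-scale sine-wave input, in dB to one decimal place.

SNR ≈ 6.02·N + 1.76 dB = 6.02·8 + 1.76 = 49.92 dB.

49.9 dB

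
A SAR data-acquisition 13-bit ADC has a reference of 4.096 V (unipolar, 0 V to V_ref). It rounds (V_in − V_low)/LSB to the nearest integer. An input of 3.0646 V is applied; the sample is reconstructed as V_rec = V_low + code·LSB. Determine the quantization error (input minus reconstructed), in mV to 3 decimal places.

0.100 mV

Step size: 4.096 V ÷ 2^13 = 0.500 mV.
(V_in − V_low)/LSB = (3.0646 − 0)/0.0005 = 6129.2000 → code 6129 (round).
Reconstructed: 3.0645 V.
Difference: 0.0001 V → 0.100 mV.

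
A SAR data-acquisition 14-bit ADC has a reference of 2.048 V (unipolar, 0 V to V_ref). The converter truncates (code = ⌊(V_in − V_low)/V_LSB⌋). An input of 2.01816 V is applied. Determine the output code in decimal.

code 16145

LSB = 2.048 V / 16384 = 125.00 µV.
(V_in − V_low)/LSB = (2.01816 − 0) / 0.000125 = 16145.280.
So the output code is 16145.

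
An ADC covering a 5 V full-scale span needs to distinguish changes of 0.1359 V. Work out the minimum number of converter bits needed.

6 bits

Number of steps required ≥ 5 V / 0.1359 V = 36.79.
Need 2^N ≥ 36.79; 2^5 = 32, 2^6 = 64.
Minimum N = 6.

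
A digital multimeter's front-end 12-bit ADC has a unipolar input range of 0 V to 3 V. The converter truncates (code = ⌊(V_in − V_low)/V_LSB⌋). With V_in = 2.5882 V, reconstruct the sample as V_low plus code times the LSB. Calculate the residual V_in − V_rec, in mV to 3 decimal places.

0.554 mV

LSB = 3/2^12 = 0.732 mV.
Scaled input = 3533.7557 LSBs, so code = 3533.
Code 3533 maps back to 0 + 3533×0.000732422 V = 2.5876465 V.
V_in − V_rec = 0.000553516 V = 0.554 mV.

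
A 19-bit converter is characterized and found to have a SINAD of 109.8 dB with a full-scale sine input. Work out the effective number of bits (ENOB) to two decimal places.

17.95 bits

ENOB = (SINAD − 1.76) / 6.02 = (109.8 − 1.76)/6.02 = 17.947.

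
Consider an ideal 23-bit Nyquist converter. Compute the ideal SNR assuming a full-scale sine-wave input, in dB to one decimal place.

SNR ≈ 6.02·N + 1.76 dB = 6.02·23 + 1.76 = 140.22 dB.

140.2 dB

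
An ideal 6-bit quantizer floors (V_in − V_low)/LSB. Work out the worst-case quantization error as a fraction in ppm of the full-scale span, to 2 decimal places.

Truncating → worst-case error = 1 LSB = V_FS/2^6, so 1e+06/64 = 15625 ppm of full scale.

15625.00 ppm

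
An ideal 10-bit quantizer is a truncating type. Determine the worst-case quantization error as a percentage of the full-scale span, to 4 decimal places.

Truncating → worst-case error = 1 LSB = V_FS/2^10, so 100/1024 = 0.0976562 % of full scale.

0.0977 %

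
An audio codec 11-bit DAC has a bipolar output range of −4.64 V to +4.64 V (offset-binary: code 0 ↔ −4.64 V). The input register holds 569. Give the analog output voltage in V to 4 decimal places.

LSB = 9.28 V / 2^11 = 4.531 mV.
V_out = (−4.64) + 569 × 0.00453125 V = -2.06172 V.

-2.0617 V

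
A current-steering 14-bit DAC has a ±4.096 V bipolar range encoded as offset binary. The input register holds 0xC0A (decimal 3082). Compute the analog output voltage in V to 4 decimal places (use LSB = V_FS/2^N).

-2.5550 V

LSB = 8.192 V / 2^14 = 0.500 mV.
Code 0xC0A = 3082 decimal.
V_out = (−4.096) + 3082 × 0.0005 V = -2.555 V.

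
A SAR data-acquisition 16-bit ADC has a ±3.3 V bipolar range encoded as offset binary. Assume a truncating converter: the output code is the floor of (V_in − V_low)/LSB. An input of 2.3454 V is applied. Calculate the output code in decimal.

LSB = 6.6 V / 65536 = 100.71 µV.
(V_in − V_low)/LSB = (2.3454 − (−3.3)) / 0.000100708 = 56057.111.
⌊·⌋(56057.111) = 56057.

code 56057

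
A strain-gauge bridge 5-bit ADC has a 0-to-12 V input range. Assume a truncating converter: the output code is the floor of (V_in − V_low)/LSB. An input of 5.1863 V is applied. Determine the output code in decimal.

Full-scale span = 12 V; LSB = 12/2^5 = 375.000 mV.
(5.1863 − 0) / 0.375 = 13.830 LSBs.
⌊·⌋(13.830) = 13.

code 13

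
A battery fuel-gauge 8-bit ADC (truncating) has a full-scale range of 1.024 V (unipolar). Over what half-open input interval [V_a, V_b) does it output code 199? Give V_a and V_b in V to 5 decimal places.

LSB = 1.024/2^8 = 4.000 mV.
V_a = V_low + 199·LSB = 0.796 V; V_b = V_low + 200·LSB = 0.8 V.

[0.79600 V, 0.80000 V)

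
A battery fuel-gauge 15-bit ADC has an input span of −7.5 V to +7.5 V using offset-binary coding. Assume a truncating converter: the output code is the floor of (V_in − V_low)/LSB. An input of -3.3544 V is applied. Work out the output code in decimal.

LSB = 15 V / 32768 = 457.76 µV.
Input sits at 9056.201 steps above V_low.
Floor → code 9056.

code 9056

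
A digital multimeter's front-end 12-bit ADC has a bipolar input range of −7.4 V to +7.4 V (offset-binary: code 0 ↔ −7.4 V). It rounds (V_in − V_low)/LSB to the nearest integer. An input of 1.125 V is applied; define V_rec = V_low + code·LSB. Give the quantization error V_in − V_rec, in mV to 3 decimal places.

LSB = 14.8/2^12 = 3.613 mV.
(1.125 − (−7.4))/0.00361328 = 2359.3514; round gives code 2359.
V_rec = (−7.4) + 2359·0.00361328 = 1.1237305 V.
Error = 1.125 − 1.1237305 = 0.00126953 V = 1.270 mV.

1.270 mV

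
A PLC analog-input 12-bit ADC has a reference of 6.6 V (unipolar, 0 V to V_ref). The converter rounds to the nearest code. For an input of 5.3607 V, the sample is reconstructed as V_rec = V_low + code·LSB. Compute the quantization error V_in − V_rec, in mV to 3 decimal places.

-0.189 mV

One LSB is 6.6 V / 4096 = 1.611 mV.
Scaled input = 3326.8829 LSBs, so code = 3327.
Code 3327 maps back to 0 + 3327×0.00161133 V = 5.3608887 V.
Error = 5.3607 − 5.3608887 = -0.000188672 V = -0.189 mV.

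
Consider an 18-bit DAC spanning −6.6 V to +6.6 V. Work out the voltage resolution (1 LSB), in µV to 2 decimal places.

50.35 µV

Full-scale span = 13.2 V.
LSB = 13.2 / 2^18 = 13.2 / 262144 = 5.0354e-05 V = 50.35 µV.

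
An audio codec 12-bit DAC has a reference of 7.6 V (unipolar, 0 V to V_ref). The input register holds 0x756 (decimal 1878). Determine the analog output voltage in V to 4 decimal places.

LSB = 7.6 V / 2^12 = 1.855 mV.
Code 0x756 = 1878 decimal.
V_out = 0 + 1878 × 0.00185547 V = 3.48457 V.

3.4846 V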